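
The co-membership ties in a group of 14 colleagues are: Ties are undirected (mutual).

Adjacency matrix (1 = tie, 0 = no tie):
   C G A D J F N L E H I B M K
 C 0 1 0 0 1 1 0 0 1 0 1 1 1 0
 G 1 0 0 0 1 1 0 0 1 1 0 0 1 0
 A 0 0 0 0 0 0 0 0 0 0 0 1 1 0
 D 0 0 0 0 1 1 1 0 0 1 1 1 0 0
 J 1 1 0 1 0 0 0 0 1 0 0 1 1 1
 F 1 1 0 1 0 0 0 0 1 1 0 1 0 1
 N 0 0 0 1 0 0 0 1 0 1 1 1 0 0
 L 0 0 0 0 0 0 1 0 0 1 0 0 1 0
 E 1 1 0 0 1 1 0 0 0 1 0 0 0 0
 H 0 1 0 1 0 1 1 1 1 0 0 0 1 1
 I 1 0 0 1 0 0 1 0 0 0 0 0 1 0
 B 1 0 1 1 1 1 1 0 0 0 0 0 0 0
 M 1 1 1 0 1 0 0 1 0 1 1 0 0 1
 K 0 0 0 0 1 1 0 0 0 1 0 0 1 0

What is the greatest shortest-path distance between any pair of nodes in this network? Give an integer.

Eccentricity of each node (its greatest distance to any other): A:3, B:2, C:2, D:2, E:3, F:2, G:2, H:2, I:2, J:2, K:2, L:2, M:2, N:2.
The maximum eccentricity is 3, realized for instance by the pair A–E via A – B – C – E. So the diameter is 3.

3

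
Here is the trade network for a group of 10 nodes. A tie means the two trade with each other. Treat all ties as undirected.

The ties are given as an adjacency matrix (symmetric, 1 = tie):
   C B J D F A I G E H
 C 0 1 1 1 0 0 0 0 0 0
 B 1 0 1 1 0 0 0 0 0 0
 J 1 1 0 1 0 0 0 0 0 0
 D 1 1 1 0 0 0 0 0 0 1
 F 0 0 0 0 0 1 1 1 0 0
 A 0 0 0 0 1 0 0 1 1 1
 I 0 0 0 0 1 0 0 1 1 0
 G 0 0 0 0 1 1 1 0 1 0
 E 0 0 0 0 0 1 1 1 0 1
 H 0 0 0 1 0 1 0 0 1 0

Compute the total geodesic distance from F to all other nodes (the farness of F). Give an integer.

Distances from F: A:1, B:4, C:4, D:3, E:2, G:1, H:2, I:1, J:4.
Sum = 1 + 4 + 4 + 3 + 2 + 1 + 2 + 1 + 4 = 22.

22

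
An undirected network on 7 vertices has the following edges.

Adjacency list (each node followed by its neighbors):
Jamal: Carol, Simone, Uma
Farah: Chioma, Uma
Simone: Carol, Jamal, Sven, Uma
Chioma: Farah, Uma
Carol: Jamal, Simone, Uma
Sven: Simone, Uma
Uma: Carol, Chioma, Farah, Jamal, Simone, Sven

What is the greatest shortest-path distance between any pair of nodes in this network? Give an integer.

Eccentricity of each node (its greatest distance to any other): Carol:2, Chioma:2, Farah:2, Jamal:2, Simone:2, Sven:2, Uma:1.
The maximum eccentricity is 2, realized for instance by the pair Jamal–Sven via Jamal – Uma – Sven. So the diameter is 2.

2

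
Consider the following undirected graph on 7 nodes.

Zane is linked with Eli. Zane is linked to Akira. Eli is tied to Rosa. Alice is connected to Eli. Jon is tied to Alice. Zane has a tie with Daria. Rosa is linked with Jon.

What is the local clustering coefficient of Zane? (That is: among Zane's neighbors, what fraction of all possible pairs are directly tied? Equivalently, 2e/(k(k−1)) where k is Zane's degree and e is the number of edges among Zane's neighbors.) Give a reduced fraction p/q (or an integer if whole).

Zane's neighbors: Akira, Daria, and Eli (k = 3).
Possible neighbor pairs: C(3,2) = 3. Edges among them: none → e = 0.
Clustering(Zane) = 0/3 = 0.

0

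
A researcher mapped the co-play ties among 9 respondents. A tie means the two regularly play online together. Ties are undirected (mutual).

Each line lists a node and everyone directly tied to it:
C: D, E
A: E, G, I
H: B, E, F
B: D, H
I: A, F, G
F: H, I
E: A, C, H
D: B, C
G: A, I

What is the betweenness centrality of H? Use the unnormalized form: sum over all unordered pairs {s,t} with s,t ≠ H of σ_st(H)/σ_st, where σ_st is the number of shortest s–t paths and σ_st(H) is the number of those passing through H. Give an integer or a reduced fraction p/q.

Pairs whose geodesics pass through H — I–D: 1/2; I–B: 1; G–B: 2/2; A–B: 1; E–B: 1; E–F: 1; C–F: 1; D–F: 1; B–F: 1.
All other pairs contribute 0.
Summing the contributions gives betweenness(H) = 17/2.

17/2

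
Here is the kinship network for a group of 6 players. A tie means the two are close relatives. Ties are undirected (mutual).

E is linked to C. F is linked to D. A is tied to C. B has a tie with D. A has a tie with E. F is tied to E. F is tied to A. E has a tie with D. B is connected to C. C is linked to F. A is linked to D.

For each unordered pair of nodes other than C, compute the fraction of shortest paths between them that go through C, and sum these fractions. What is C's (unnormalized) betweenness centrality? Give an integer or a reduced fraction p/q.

Pairs whose geodesics pass through C — B–E: 1/2; B–F: 1/2; B–A: 1/2.
All other pairs contribute 0.
Summing the contributions gives betweenness(C) = 3/2.

3/2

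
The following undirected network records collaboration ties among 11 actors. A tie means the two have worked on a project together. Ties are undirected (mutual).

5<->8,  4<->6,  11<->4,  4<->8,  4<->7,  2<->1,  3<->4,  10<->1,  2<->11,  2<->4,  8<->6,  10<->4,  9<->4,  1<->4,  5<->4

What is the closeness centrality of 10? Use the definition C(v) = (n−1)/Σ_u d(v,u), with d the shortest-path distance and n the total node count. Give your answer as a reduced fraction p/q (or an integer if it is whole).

Distances from 10: 1:1, 2:2, 3:2, 4:1, 5:2, 6:2, 7:2, 8:2, 9:2, 11:2. Sum = 18.
n = 11, so closeness = 10/18 = 5/9.

5/9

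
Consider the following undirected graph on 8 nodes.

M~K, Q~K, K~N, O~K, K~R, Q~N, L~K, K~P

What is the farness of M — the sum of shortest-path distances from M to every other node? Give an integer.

Distances from M: K:1, L:2, N:2, O:2, P:2, Q:2, R:2.
Sum = 1 + 2 + 2 + 2 + 2 + 2 + 2 = 13.

13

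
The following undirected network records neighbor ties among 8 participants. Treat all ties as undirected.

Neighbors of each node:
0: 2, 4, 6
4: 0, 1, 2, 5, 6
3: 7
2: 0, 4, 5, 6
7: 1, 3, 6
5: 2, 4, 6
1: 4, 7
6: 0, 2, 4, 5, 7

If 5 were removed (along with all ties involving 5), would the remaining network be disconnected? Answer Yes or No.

No

Even without 5, every remaining node can still reach every other (the residual graph is connected), so 5 is not a cut vertex.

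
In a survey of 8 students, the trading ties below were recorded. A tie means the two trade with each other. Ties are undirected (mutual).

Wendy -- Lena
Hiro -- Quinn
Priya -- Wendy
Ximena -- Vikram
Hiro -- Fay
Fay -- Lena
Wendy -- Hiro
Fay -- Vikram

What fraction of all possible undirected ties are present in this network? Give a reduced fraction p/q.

There are 8 edges and 8 nodes, so the maximum possible is C(8,2) = 28.
Density = 8/28 = 2/7.

2/7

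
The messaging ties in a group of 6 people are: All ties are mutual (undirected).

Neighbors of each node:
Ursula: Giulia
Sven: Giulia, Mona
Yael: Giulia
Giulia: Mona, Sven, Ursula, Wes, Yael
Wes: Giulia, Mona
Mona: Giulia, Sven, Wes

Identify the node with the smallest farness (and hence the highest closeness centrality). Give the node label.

Giulia

Farness (sum of distances to all others) for each node — Giulia:5, Mona:7, Sven:8, Ursula:9, Wes:8, Yael:9.
The smallest farness is 5, for Giulia, so Giulia has the highest closeness.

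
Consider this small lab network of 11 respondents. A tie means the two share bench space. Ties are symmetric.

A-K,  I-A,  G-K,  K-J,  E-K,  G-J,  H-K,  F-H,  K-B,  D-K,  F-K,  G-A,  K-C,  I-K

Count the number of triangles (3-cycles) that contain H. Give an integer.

1

H's neighbors: F and K.
Neighbor pairs that are themselves tied: H–F–K. Each forms one triangle with H, for 1 in total.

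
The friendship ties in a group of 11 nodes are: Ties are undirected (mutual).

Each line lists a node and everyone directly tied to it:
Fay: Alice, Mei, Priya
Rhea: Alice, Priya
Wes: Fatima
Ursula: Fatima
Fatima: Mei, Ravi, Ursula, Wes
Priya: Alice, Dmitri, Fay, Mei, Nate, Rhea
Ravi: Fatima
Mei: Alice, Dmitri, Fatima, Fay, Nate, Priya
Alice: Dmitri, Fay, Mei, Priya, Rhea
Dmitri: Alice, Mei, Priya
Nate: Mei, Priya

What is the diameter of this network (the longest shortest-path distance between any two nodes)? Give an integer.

4

Eccentricity of each node (its greatest distance to any other): Alice:3, Dmitri:3, Fatima:3, Fay:3, Mei:2, Nate:3, Priya:3, Ravi:4, Rhea:4, Ursula:4, Wes:4.
The maximum eccentricity is 4, realized for instance by the pair Rhea–Ursula via Rhea – Alice – Mei – Fatima – Ursula. So the diameter is 4.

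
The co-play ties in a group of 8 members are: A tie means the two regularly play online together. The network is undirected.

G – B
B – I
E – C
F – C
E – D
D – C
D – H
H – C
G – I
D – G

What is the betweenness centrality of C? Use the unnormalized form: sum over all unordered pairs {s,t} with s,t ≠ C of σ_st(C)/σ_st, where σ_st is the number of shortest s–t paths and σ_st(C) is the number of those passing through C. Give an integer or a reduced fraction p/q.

13/2

Pairs whose geodesics pass through C — I–F: 1; B–F: 1; G–F: 1; E–F: 1; E–H: 1/2; F–H: 1; F–D: 1.
All other pairs contribute 0.
Summing the contributions gives betweenness(C) = 13/2.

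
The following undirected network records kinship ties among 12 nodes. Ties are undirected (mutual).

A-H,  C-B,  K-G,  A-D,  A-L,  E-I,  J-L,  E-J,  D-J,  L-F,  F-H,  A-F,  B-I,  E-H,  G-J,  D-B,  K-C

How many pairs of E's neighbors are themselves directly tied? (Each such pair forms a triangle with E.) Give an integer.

E's neighbors are H, I, and J, but none of them are tied to each other, so no triangle contains E.

0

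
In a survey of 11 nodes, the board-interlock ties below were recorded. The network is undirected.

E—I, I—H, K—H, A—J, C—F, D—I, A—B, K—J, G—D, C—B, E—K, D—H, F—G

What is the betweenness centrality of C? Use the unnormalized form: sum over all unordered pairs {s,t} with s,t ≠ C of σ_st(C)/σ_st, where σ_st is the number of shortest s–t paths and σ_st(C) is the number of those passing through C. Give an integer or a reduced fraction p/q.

19/3

Pairs whose geodesics pass through C — D–B: 1; G–B: 1; G–A: 1; F–B: 1; F–A: 1; F–J: 1; B–I: 1/3.
All other pairs contribute 0.
Summing the contributions gives betweenness(C) = 19/3.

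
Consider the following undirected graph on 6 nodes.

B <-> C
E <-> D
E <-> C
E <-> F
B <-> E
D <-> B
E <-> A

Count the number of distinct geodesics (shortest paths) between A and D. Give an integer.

1

The shortest distance is 2, and the only length-2 path is A–E–D. So there is exactly 1 shortest path.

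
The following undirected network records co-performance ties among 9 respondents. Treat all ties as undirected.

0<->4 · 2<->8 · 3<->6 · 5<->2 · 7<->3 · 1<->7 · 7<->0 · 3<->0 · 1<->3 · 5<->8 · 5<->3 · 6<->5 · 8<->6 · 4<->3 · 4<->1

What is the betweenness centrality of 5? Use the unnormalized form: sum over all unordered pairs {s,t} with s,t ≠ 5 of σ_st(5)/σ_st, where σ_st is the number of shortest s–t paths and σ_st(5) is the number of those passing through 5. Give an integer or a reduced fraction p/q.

Pairs whose geodesics pass through 5 — 1–2: 1; 1–8: 1/2; 7–2: 1; 7–8: 1/2; 4–2: 1; 4–8: 1/2; 0–2: 1; 0–8: 1/2; 3–2: 1; 3–8: 1/2; 2–6: 1/2.
All other pairs contribute 0.
Summing the contributions gives betweenness(5) = 8.

8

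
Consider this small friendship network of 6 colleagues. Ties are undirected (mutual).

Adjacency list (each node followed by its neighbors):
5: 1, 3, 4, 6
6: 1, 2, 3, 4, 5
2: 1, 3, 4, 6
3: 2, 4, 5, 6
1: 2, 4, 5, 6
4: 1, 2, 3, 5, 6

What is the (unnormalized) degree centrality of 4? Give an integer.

5

4 is directly tied to 1, 2, 3, 5, and 6. That is 5 neighbors, so the degree of 4 is 5.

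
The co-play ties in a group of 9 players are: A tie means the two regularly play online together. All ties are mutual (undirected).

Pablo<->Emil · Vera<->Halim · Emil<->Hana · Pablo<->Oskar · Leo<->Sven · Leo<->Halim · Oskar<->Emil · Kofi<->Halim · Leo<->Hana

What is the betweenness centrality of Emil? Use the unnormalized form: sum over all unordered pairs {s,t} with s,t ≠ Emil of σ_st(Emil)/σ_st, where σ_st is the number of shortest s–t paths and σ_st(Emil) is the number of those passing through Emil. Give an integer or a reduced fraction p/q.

12

Pairs whose geodesics pass through Emil — Vera–Oskar: 1; Vera–Pablo: 1; Hana–Oskar: 1; Hana–Pablo: 1; Leo–Oskar: 1; Leo–Pablo: 1; Halim–Oskar: 1; Halim–Pablo: 1; Sven–Oskar: 1; Sven–Pablo: 1; Kofi–Oskar: 1; Kofi–Pablo: 1.
All other pairs contribute 0.
Summing the contributions gives betweenness(Emil) = 12.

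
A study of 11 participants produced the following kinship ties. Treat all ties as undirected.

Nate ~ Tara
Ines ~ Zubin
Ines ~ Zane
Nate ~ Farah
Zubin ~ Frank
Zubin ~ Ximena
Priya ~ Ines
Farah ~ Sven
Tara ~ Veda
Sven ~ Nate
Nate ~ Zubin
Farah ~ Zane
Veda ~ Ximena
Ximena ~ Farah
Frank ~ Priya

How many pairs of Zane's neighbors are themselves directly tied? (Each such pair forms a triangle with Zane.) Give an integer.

Zane's neighbors are Farah and Ines, but none of them are tied to each other, so no triangle contains Zane.

0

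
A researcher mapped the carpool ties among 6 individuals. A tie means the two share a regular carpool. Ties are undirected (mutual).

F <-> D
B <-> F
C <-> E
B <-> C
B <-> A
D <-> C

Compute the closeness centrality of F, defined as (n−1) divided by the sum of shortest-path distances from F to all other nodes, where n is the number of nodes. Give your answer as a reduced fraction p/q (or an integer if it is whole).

Distances from F: A:2, B:1, C:2, D:1, E:3. Sum = 9.
n = 6, so closeness = 5/9.

5/9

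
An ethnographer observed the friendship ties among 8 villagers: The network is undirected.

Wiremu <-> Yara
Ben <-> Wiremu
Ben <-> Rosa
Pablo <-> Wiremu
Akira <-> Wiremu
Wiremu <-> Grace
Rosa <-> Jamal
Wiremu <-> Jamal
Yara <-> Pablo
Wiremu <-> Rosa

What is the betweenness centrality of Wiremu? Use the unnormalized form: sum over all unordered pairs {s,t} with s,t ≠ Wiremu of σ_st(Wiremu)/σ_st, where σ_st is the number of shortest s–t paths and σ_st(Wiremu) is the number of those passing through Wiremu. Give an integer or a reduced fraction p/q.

Pairs whose geodesics pass through Wiremu — Yara–Grace: 1; Yara–Jamal: 1; Yara–Akira: 1; Yara–Rosa: 1; Yara–Ben: 1; Grace–Jamal: 1; Grace–Akira: 1; Grace–Pablo: 1; Grace–Rosa: 1; Grace–Ben: 1; Jamal–Akira: 1; Jamal–Pablo: 1; Jamal–Ben: 1/2; Akira–Pablo: 1 … (+4 more pairs).
All other pairs contribute 0.
Summing the contributions gives betweenness(Wiremu) = 35/2.

35/2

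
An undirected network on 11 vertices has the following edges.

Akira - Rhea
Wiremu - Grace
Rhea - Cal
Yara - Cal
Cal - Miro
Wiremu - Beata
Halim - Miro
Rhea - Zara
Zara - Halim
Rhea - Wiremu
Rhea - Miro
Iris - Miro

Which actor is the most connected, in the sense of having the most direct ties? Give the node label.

Degrees — Akira:1, Beata:1, Cal:3, Grace:1, Halim:2, Iris:1, Miro:4, Rhea:5, Wiremu:3, Yara:1, Zara:2.
The maximum is 5, attained only by Rhea.

Rhea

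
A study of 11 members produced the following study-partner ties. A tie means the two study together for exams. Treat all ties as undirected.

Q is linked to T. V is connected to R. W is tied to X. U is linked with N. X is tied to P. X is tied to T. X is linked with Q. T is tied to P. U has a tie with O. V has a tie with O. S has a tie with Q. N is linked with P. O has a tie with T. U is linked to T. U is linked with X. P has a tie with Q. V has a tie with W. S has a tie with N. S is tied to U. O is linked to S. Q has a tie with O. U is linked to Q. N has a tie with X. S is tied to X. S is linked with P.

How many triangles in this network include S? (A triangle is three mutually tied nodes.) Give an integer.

S's neighbors: N, O, P, Q, U, and X.
Neighbor pairs that are themselves tied: S–N–P; S–N–U; S–N–X; S–O–Q; S–O–U; S–P–Q; S–P–X; S–Q–U; S–Q–X; S–U–X. Each forms one triangle with S, for 10 in total.

10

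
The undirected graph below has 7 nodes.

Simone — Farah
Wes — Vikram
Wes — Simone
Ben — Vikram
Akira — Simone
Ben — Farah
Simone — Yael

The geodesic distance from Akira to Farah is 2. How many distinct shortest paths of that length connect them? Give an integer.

1

The shortest distance is 2, and the only length-2 path is Akira–Simone–Farah. So there is exactly 1 shortest path.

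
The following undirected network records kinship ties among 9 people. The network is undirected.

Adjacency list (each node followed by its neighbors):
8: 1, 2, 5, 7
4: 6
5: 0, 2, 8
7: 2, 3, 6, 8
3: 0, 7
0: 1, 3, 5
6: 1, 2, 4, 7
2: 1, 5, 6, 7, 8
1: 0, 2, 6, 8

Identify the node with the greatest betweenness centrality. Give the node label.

Unnormalized betweenness of each node: 0:7/3, 1:11/3, 2:23/6, 3:1, 4:0, 5:1, 6:22/3, 7:14/3, 8:7/6.
6 has the largest value, 22/3, making it the main broker — the node through which the most shortest paths run.

6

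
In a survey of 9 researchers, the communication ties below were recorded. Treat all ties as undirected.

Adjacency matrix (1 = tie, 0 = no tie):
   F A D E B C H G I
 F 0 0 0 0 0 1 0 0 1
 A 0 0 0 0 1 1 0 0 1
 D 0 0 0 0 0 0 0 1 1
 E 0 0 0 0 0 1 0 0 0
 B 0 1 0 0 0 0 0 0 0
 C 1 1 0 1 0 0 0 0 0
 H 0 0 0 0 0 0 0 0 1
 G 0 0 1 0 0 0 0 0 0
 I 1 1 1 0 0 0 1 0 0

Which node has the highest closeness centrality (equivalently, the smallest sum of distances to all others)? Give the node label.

I

Farness (sum of distances to all others) for each node — A:14, B:21, C:17, D:18, E:24, F:16, G:25, H:20, I:13.
The smallest farness is 13, for I, so I has the highest closeness.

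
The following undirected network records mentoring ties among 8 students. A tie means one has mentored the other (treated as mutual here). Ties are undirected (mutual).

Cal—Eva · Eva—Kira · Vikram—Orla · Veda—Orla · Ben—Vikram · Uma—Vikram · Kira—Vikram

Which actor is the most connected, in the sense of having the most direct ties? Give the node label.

Vikram

Degrees — Ben:1, Cal:1, Eva:2, Kira:2, Orla:2, Uma:1, Veda:1, Vikram:4.
The maximum is 4, attained only by Vikram.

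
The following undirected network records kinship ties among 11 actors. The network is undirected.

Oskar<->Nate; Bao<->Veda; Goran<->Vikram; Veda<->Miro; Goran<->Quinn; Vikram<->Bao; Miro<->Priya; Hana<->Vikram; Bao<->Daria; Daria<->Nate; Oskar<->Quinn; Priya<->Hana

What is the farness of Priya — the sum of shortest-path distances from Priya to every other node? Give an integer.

Distances from Priya: Bao:3, Daria:4, Goran:3, Hana:1, Miro:1, Nate:5, Oskar:5, Quinn:4, Veda:2, Vikram:2.
Sum = 3 + 4 + 3 + 1 + 1 + 5 + 5 + 4 + 2 + 2 = 30.

30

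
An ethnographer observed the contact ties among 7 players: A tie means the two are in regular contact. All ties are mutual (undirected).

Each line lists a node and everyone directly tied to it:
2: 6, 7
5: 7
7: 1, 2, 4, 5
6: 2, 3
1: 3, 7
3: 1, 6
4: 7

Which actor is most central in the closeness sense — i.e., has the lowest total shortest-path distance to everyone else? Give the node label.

7

Farness (sum of distances to all others) for each node — 1:10, 2:10, 3:12, 4:13, 5:13, 6:12, 7:8.
The smallest farness is 8, for 7, so 7 has the highest closeness.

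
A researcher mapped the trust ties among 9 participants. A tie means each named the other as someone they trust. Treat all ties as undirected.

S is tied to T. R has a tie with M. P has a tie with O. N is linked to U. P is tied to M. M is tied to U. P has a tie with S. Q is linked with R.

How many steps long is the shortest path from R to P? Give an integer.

One shortest route is R – M – P, which uses 2 edges, and R and P are not directly tied, so nothing shorter exists. So d(R,P) = 2.

2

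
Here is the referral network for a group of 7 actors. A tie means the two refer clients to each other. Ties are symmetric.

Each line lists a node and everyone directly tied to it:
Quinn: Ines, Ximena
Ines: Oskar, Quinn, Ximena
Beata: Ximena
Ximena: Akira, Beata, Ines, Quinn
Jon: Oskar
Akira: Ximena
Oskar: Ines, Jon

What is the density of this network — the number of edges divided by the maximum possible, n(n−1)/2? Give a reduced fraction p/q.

1/3

There are 7 edges and 7 nodes, so the maximum possible is C(7,2) = 21.
Density = 7/21 = 1/3.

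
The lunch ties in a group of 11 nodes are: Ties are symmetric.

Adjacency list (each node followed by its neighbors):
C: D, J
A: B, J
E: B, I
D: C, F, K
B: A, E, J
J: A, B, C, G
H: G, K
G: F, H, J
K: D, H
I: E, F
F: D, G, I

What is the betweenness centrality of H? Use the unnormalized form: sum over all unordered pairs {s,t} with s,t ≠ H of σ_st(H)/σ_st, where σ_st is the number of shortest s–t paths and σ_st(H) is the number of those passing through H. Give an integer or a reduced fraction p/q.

Pairs whose geodesics pass through H — G–K: 1; K–J: 1/2; K–A: 1/2; K–B: 1/2.
All other pairs contribute 0.
Summing the contributions gives betweenness(H) = 5/2.

5/2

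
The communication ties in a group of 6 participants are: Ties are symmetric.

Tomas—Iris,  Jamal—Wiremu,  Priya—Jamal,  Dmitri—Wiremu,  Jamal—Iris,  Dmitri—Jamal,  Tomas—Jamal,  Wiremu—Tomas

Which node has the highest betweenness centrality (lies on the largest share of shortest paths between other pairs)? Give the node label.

Unnormalized betweenness of each node: Dmitri:0, Iris:0, Jamal:6, Priya:0, Tomas:1/2, Wiremu:1/2.
Jamal has the largest value, 6, making it the main broker — the node through which the most shortest paths run.

Jamal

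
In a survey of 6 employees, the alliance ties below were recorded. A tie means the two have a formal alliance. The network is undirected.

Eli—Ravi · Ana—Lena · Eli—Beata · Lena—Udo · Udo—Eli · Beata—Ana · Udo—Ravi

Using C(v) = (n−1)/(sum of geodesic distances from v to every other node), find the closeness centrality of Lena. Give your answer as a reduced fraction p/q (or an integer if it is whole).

5/8

Distances from Lena: Ana:1, Beata:2, Eli:2, Ravi:2, Udo:1. Sum = 8.
n = 6, so closeness = 5/8.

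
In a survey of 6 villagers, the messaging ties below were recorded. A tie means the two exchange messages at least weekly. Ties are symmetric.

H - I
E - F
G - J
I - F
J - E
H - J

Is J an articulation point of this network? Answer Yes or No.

Yes

Removing J leaves {G} with no path to {E, F, H, and I}, so the network splits into 2 components. J is a cut vertex.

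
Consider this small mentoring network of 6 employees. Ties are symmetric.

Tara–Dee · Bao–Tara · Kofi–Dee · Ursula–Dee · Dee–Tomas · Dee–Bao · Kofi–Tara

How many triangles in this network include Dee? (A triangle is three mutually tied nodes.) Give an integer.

Dee's neighbors: Bao, Kofi, Tara, Tomas, and Ursula.
Neighbor pairs that are themselves tied: Dee–Bao–Tara; Dee–Kofi–Tara. Each forms one triangle with Dee, for 2 in total.

2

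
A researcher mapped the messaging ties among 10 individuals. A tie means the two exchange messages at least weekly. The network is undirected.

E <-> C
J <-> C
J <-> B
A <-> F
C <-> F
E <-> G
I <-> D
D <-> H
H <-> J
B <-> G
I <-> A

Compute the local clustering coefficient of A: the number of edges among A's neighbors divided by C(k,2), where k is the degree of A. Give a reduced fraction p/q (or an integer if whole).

0

A's neighbors: F and I (k = 2).
Possible neighbor pairs: C(2,2) = 1. Edges among them: none → e = 0.
Clustering(A) = 0/1.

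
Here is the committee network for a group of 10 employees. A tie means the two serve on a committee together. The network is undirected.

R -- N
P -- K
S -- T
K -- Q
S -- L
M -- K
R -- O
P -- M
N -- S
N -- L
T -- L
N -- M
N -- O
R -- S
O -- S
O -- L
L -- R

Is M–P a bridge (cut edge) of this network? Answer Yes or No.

No

Even without that edge, M still reaches P via M – K – P, so the network stays connected. Not a bridge.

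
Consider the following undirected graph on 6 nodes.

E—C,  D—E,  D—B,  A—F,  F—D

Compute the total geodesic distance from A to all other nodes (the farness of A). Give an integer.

13

Distances from A: B:3, C:4, D:2, E:3, F:1.
Sum = 3 + 4 + 2 + 3 + 1 = 13.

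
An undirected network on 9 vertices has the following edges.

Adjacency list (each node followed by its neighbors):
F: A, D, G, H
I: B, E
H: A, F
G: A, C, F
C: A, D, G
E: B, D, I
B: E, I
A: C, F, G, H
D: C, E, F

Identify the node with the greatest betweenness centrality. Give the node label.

Unnormalized betweenness of each node: A:11/6, B:0, C:4, D:46/3, E:12, F:17/2, G:1/3, H:0, I:0.
D has the largest value, 46/3, making it the main broker — the node through which the most shortest paths run.

D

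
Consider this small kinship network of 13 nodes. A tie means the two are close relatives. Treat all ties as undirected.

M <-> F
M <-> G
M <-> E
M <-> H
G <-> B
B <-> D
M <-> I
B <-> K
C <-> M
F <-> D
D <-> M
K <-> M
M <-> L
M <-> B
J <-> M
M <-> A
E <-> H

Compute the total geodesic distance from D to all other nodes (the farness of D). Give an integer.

Distances from D: A:2, B:1, C:2, E:2, F:1, G:2, H:2, I:2, J:2, K:2, L:2, M:1.
Sum = 2 + 1 + 2 + 2 + 1 + 2 + 2 + 2 + 2 + 2 + 2 + 1 = 21.

21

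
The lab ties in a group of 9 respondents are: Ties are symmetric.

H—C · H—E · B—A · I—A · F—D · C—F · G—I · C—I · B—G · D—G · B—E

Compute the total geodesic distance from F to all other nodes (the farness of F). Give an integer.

17

Distances from F: A:3, B:3, C:1, D:1, E:3, G:2, H:2, I:2.
Sum = 3 + 3 + 1 + 1 + 3 + 2 + 2 + 2 = 17.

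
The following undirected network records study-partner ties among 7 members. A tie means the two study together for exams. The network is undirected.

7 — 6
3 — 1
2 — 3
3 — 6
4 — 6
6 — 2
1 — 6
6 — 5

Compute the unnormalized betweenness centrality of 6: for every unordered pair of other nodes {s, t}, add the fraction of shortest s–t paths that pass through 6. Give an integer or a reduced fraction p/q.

Pairs whose geodesics pass through 6 — 5–1: 1; 5–3: 1; 5–2: 1; 5–4: 1; 5–7: 1; 1–2: 1/2; 1–4: 1; 1–7: 1; 3–4: 1; 3–7: 1; 2–4: 1; 2–7: 1; 4–7: 1.
All other pairs contribute 0.
Summing the contributions gives betweenness(6) = 25/2.

25/2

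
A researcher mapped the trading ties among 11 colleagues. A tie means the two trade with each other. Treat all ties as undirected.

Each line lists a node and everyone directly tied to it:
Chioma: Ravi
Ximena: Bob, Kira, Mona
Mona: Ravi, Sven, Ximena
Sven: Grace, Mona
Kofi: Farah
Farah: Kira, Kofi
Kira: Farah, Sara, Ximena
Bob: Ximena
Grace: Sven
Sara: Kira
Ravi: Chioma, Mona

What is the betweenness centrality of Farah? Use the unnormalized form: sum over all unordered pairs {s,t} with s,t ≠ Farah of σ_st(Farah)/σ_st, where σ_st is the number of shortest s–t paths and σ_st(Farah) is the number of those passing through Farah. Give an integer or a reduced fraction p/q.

Pairs whose geodesics pass through Farah — Sara–Kofi: 1; Kira–Kofi: 1; Ximena–Kofi: 1; Ravi–Kofi: 1; Sven–Kofi: 1; Bob–Kofi: 1; Chioma–Kofi: 1; Mona–Kofi: 1; Grace–Kofi: 1.
All other pairs contribute 0.
Summing the contributions gives betweenness(Farah) = 9.

9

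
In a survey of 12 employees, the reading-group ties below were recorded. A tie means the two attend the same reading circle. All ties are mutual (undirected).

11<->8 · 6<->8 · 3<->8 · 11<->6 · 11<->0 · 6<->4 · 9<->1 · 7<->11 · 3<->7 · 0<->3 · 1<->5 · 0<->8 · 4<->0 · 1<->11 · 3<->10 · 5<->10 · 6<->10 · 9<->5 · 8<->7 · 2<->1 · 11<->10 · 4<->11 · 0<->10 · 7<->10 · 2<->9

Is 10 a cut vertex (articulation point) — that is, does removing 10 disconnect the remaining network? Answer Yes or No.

No

Even without 10, every remaining node can still reach every other (the residual graph is connected), so 10 is not a cut vertex.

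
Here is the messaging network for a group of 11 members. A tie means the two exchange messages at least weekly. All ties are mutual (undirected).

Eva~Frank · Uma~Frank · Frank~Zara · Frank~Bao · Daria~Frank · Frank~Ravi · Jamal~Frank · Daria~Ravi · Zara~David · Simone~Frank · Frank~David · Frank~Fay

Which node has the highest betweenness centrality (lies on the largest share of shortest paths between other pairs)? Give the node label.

Frank

Unnormalized betweenness of each node: Bao:0, Daria:0, David:0, Eva:0, Fay:0, Frank:43, Jamal:0, Ravi:0, Simone:0, Uma:0, Zara:0.
Frank has the largest value, 43, making it the main broker — the node through which the most shortest paths run.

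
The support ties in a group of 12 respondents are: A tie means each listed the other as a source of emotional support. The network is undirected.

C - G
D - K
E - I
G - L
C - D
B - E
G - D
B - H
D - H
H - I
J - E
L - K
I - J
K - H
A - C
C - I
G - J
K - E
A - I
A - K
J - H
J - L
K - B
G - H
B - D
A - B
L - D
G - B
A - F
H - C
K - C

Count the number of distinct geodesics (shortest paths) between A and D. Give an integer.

The shortest distance is 2. The length-2 paths are: A–C–D; A–B–D; A–K–D.
That gives 3 distinct shortest paths.

3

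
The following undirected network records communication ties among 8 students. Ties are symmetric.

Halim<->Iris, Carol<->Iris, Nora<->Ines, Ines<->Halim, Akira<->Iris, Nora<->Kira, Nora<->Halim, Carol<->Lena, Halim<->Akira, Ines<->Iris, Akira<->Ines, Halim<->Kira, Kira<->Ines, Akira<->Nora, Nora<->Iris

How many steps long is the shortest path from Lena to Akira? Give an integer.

One shortest route is Lena – Carol – Iris – Akira, which uses 3 edges, and at distance 2 from Lena we only reach {Iris}, which does not include Akira. So d(Lena,Akira) = 3.

3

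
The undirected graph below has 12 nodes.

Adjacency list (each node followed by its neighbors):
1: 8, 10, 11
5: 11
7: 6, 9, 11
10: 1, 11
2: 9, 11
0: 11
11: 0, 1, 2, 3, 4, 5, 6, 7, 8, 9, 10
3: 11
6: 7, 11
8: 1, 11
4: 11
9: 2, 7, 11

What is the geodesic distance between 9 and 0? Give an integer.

2

One shortest route is 9 – 11 – 0, which uses 2 edges, and 9 and 0 are not directly tied, so nothing shorter exists. So d(9,0) = 2.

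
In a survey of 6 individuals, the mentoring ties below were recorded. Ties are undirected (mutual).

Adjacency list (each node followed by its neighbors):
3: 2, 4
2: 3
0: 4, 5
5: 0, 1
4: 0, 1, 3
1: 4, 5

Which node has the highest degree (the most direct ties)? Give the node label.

Degrees — 0:2, 1:2, 2:1, 3:2, 4:3, 5:2.
The maximum is 3, attained only by 4.

4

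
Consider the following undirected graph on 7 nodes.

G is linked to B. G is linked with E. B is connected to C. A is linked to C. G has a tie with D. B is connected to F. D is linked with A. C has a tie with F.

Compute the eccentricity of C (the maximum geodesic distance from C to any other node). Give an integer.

3

Distances from C: A:1, B:1, D:2, E:3, F:1, G:2.
The largest is 3 (to E), so the eccentricity of C is 3.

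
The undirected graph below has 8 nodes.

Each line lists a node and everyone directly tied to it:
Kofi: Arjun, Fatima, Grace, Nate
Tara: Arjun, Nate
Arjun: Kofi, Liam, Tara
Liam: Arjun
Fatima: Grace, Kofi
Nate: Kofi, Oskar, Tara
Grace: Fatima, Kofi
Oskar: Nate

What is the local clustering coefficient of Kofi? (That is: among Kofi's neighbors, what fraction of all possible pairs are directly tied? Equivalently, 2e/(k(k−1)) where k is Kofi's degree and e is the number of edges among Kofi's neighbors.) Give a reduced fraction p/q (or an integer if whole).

1/6

Kofi's neighbors: Arjun, Fatima, Grace, and Nate (k = 4).
Possible neighbor pairs: C(4,2) = 6. Edges among them: Fatima–Grace → e = 1.
Clustering(Kofi) = 1/6.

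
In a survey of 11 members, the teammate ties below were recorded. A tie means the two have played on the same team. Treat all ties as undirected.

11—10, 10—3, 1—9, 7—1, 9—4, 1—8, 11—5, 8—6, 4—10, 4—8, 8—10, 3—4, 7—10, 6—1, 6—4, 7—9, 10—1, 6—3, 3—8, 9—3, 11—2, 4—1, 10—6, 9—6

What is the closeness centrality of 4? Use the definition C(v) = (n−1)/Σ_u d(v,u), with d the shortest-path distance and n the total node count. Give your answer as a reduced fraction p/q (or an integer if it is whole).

Distances from 4: 1:1, 2:3, 3:1, 5:3, 6:1, 7:2, 8:1, 9:1, 10:1, 11:2. Sum = 16.
n = 11, so closeness = 10/16 = 5/8.

5/8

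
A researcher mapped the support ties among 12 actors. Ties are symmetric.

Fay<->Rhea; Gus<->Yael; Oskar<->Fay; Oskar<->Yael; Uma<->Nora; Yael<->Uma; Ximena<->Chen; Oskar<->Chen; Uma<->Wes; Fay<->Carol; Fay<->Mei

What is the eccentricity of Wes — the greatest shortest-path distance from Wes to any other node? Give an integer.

5

Distances from Wes: Carol:5, Chen:4, Fay:4, Gus:3, Mei:5, Nora:2, Oskar:3, Rhea:5, Uma:1, Ximena:5, Yael:2.
The largest is 5 (to Ximena, Mei, Carol, and Rhea), so the eccentricity of Wes is 5.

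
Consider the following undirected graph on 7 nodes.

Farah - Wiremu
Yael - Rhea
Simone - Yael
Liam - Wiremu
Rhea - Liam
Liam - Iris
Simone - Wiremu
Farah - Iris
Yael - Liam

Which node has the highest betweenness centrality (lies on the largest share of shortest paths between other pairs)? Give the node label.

Liam

Unnormalized betweenness of each node: Farah:5/6, Iris:4/3, Liam:19/3, Rhea:0, Simone:5/6, Wiremu:23/6, Yael:11/6.
Liam has the largest value, 19/3, making it the main broker — the node through which the most shortest paths run.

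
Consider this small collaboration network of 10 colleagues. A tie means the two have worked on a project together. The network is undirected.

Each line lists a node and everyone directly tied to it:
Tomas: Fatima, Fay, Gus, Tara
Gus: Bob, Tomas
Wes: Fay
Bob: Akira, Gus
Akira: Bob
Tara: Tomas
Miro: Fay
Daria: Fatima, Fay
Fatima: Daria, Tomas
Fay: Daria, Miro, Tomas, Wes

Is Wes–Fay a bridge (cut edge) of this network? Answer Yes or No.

Yes

Without the Wes–Fay edge there is no alternate route between Wes and Fay, so the network disconnects. It is a bridge.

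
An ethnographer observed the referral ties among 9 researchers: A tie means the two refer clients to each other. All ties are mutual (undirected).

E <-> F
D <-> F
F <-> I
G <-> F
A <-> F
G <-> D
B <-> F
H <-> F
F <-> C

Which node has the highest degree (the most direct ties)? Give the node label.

Degrees — A:1, B:1, C:1, D:2, E:1, F:8, G:2, H:1, I:1.
The maximum is 8, attained only by F.

F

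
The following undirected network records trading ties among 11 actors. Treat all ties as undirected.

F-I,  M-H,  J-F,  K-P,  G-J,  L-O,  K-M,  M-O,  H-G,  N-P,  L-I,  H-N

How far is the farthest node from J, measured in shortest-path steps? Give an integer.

4

Distances from J: F:1, G:1, H:2, I:2, K:4, L:3, M:3, N:3, O:4, P:4.
The largest is 4 (to P, O, and K), so the eccentricity of J is 4.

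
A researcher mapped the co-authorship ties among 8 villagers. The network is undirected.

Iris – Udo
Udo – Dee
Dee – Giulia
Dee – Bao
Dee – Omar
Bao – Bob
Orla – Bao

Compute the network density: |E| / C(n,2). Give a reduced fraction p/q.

There are 7 edges and 8 nodes, so the maximum possible is C(8,2) = 28.
Density = 7/28 = 1/4.

1/4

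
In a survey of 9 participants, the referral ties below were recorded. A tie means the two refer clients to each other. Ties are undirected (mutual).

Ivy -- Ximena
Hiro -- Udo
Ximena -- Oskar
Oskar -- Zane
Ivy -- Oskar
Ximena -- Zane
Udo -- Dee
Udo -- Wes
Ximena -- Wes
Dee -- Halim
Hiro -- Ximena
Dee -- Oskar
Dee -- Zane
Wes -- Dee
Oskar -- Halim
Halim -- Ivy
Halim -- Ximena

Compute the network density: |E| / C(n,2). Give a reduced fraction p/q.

17/36

There are 17 edges and 9 nodes, so the maximum possible is C(9,2) = 36.
Density = 17/36.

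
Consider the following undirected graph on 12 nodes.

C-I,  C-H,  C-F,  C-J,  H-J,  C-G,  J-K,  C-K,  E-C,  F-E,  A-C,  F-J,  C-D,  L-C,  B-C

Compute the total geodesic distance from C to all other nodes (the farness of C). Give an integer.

Distances from C: A:1, B:1, D:1, E:1, F:1, G:1, H:1, I:1, J:1, K:1, L:1.
Sum = 1 + 1 + 1 + 1 + 1 + 1 + 1 + 1 + 1 + 1 + 1 = 11.

11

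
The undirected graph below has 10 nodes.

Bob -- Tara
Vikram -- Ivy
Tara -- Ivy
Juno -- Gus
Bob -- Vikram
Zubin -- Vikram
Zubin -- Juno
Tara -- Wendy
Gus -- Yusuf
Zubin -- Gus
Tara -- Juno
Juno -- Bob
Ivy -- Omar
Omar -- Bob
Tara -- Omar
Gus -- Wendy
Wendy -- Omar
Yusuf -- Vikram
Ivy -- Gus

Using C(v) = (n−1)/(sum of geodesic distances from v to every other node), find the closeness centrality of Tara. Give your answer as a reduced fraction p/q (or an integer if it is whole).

9/14

Distances from Tara: Bob:1, Gus:2, Ivy:1, Juno:1, Omar:1, Vikram:2, Wendy:1, Yusuf:3, Zubin:2. Sum = 14.
n = 10, so closeness = 9/14.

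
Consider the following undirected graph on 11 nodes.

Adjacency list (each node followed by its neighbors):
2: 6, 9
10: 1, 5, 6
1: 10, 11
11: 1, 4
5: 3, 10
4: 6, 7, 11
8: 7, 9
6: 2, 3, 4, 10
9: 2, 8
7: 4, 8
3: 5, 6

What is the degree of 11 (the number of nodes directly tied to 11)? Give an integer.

2

11 is directly tied to 1 and 4. That is 2 neighbors, so the degree of 11 is 2.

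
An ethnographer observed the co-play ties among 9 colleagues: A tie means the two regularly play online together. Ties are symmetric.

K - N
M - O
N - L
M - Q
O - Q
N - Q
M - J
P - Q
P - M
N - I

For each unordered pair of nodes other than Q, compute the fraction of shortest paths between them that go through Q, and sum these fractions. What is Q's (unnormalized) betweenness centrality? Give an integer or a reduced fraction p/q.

Pairs whose geodesics pass through Q — I–J: 1; I–M: 1; I–O: 1; I–P: 1; J–L: 1; J–N: 1; J–K: 1; L–M: 1; L–O: 1; L–P: 1; M–N: 1; M–K: 1; O–N: 1; O–K: 1 … (+3 more pairs).
All other pairs contribute 0.
Summing the contributions gives betweenness(Q) = 33/2.

33/2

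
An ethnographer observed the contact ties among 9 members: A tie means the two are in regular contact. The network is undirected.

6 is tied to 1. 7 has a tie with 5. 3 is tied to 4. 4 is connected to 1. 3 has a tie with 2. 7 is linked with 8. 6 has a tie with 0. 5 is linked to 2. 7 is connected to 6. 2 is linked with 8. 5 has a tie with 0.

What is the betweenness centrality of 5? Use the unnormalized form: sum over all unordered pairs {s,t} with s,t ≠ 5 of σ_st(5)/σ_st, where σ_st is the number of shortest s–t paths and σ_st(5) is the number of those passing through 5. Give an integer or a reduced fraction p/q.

29/6

Pairs whose geodesics pass through 5 — 3–0: 1; 3–7: 1/2; 6–2: 2/3; 0–7: 1/2; 0–8: 2/3; 0–2: 1; 7–2: 1/2.
All other pairs contribute 0.
Summing the contributions gives betweenness(5) = 29/6.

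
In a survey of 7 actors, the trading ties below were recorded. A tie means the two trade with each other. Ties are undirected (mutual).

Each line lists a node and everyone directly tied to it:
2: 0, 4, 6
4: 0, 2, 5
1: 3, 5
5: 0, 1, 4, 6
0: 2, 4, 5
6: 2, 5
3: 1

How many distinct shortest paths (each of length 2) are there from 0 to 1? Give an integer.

The shortest distance is 2, and the only length-2 path is 0–5–1. So there is exactly 1 shortest path.

1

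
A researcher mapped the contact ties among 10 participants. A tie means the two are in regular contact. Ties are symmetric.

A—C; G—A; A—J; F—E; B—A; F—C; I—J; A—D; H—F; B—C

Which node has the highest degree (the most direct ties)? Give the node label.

Degrees — A:5, B:2, C:3, D:1, E:1, F:3, G:1, H:1, I:1, J:2.
The maximum is 5, attained only by A.

A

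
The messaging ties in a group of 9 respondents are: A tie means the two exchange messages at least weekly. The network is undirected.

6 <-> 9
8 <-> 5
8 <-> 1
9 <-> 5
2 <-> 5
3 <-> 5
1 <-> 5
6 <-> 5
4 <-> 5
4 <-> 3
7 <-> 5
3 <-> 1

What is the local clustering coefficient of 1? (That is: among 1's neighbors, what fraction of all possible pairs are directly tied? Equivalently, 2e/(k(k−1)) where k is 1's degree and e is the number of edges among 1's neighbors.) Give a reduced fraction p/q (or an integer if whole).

1's neighbors: 3, 5, and 8 (k = 3).
Possible neighbor pairs: C(3,2) = 3. Edges among them: 3–5, 5–8 → e = 2.
Clustering(1) = 2/3.

2/3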